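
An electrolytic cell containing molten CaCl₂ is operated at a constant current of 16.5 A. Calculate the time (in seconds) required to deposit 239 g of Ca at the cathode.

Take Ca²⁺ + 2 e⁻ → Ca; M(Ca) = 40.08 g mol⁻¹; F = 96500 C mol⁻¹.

n(Ca) = m/M = 239 / 40.08 = 5.963 mol.
Each Ca atom requires 2 electrons, so n(e⁻) = 2 × 5.963 = 11.93 mol.
Q = n(e⁻)·F = 11.93 × 96500 = 1151000 C.
t = Q/I = 1151000 / 16.50 A = 69750 s.

69700 s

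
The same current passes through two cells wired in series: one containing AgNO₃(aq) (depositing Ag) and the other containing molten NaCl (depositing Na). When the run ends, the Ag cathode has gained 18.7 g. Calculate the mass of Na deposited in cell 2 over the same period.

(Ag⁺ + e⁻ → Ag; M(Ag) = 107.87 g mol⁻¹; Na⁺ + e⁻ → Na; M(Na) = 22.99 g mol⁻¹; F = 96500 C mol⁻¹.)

3.99 g

n(Ag) = 18.7 / 107.87 = 0.1734 mol.
Since Ag⁺ + e⁻ → Ag, n(e⁻) passed = 1 × 0.1734 = 0.1734 mol.
Cells in series carry the same charge, so the same 0.1734 mol of electrons passes through cell 2.
Na⁺ + e⁻ → Na, so n(Na) = 0.1734 / 1 = 0.1734 mol.
m(Na) = 0.1734 × 22.99 = 3.99 g.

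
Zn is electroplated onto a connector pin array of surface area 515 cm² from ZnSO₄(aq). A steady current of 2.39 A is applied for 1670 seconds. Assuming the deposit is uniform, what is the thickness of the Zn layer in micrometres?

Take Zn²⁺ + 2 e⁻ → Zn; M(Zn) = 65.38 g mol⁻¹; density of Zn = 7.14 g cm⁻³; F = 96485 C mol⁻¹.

3.68 μm

Q = I·t = 2.390 × 1670.0 = 3991 C; n(e⁻) = 0.04137 mol.
n(Zn) = n(e⁻)/2 = 0.02068 mol, so m = 0.02068 × 65.38 = 1.352 g.
Volume = m/ρ = 1.352 / 7.14 = 0.1894 cm³.
Thickness = V/A = 0.1894 / 515 = 3.68 × 10⁻⁴ cm = 3.68 μm.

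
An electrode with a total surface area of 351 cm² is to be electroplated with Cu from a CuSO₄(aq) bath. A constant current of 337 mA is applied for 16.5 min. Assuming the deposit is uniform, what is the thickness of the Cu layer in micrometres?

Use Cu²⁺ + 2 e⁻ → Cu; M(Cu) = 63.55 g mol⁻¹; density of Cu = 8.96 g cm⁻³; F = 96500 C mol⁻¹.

Q = I·t = 0.3370 × 990.00 = 333.6 C; n(e⁻) = 0.003457 mol.
n(Cu) = n(e⁻)/2 = 0.001729 mol, so m = 0.001729 × 63.55 = 0.1099 g.
Volume = m/ρ = 0.1099 / 8.96 = 0.01226 cm³.
Thickness = V/A = 0.01226 / 351 = 3.49 × 10⁻⁵ cm = 0.349 μm.

0.349 μm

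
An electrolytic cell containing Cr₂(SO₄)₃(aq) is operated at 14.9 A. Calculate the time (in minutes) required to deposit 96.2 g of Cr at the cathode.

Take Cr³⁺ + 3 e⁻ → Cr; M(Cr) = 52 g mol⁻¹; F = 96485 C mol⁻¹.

n(Cr) = m/M = 96.2 / 52 = 1.850 mol.
Each Cr atom requires 3 electrons, so n(e⁻) = 3 × 1.850 = 5.550 mol.
Q = n(e⁻)·F = 5.550 × 96485 = 535500 C.
t = Q/I = 535500 / 14.90 A = 35940 s = 599 min.

599 min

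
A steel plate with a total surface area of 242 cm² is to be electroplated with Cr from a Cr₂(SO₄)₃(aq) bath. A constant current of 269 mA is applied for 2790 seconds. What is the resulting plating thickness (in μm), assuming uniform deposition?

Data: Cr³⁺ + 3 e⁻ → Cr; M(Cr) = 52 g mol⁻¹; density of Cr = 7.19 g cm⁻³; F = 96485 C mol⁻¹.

0.775 μm

Q = I·t = 0.2690 × 2790.0 = 750.5 C; n(e⁻) = 0.007779 mol.
n(Cr) = n(e⁻)/3 = 0.002593 mol, so m = 0.002593 × 52 = 0.1348 g.
Volume = m/ρ = 0.1348 / 7.19 = 0.01875 cm³.
Thickness = V/A = 0.01875 / 242 = 7.75 × 10⁻⁵ cm = 0.775 μm.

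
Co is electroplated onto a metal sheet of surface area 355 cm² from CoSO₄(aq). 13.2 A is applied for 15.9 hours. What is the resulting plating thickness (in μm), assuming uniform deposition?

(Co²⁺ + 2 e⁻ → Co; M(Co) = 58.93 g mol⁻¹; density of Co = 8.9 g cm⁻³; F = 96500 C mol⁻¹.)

730 μm

Q = I·t = 13.20 × 57240 = 755600 C; n(e⁻) = 7.830 mol.
n(Co) = n(e⁻)/2 = 3.915 mol, so m = 3.915 × 58.93 = 230.7 g.
Volume = m/ρ = 230.7 / 8.9 = 25.92 cm³.
Thickness = V/A = 25.92 / 355 = 0.0730 cm = 730 μm.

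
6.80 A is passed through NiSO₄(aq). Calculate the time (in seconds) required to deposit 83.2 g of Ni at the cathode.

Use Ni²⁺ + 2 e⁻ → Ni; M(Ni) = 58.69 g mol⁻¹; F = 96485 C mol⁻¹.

40200 s

n(Ni) = m/M = 83.2 / 58.69 = 1.418 mol.
Each Ni atom requires 2 electrons, so n(e⁻) = 2 × 1.418 = 2.835 mol.
Q = n(e⁻)·F = 2.835 × 96485 = 273600 C.
t = Q/I = 273600 / 6.800 A = 40230 s.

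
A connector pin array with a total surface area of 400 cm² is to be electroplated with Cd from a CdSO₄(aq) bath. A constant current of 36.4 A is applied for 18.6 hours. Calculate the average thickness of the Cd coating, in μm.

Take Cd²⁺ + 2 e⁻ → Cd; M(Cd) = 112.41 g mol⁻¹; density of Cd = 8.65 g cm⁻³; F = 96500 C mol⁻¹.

Q = I·t = 36.40 × 66960 = 2437000 C; n(e⁻) = 25.26 mol.
n(Cd) = n(e⁻)/2 = 12.63 mol, so m = 12.63 × 112.41 = 1420 g.
Volume = m/ρ = 1420 / 8.65 = 164.1 cm³.
Thickness = V/A = 164.1 / 400 = 0.410 cm = 4100 μm.

4100 μm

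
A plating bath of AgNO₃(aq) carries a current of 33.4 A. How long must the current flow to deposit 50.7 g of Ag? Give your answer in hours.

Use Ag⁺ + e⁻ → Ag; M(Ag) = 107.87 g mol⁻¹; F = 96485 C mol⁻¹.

0.377 h

n(Ag) = m/M = 50.7 / 107.87 = 0.4700 mol.
Each Ag atom requires 1 electron, so n(e⁻) = 1 × 0.4700 = 0.4700 mol.
Q = n(e⁻)·F = 0.4700 × 96485 = 45350 C.
t = Q/I = 45350 / 33.40 A = 1358 s = 0.377 h.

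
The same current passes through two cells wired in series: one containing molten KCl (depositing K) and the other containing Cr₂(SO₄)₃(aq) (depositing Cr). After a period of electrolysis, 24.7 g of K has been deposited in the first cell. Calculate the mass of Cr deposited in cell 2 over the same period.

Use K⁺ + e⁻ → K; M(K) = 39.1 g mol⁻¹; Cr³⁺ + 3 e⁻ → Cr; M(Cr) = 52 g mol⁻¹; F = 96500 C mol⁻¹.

10.9 g

n(K) = 24.7 / 39.1 = 0.6317 mol.
Since K⁺ + e⁻ → K, n(e⁻) passed = 1 × 0.6317 = 0.6317 mol.
Cells in series carry the same charge, so the same 0.6317 mol of electrons passes through cell 2.
Cr³⁺ + 3 e⁻ → Cr, so n(Cr) = 0.6317 / 3 = 0.2106 mol.
m(Cr) = 0.2106 × 52 = 10.9 g.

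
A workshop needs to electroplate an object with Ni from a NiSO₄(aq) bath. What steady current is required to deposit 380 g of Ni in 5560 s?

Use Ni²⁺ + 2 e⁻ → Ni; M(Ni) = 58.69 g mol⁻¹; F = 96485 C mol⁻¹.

n(Ni) = 380 / 58.69 = 6.475 mol.
n(e⁻) = 2 × 6.475 = 12.95 mol.
Q = n(e⁻)·F = 12.95 × 96485 = 1249000 C.
I = Q/t = 1249000 / 5560.0 s = 225 A.

225 A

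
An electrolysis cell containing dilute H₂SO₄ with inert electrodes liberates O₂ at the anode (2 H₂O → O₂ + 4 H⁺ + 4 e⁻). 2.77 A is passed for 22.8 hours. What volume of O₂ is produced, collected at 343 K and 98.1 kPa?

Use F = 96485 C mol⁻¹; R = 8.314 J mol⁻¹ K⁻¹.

Q = I·t = 2.770 A × 82080 s = 227400 C.
n(e⁻) = Q/F = 227400 / 96485 = 2.356 mol.
4 electrons are transferred per O₂ molecule, so n(O₂) = 2.356 / 4 = 0.5891 mol.
V = nRT/P = (0.5891 × 8.314 × 343) / (98.1 × 10³ Pa) = 0.0171 m³ = 17.1 L.

17.1 L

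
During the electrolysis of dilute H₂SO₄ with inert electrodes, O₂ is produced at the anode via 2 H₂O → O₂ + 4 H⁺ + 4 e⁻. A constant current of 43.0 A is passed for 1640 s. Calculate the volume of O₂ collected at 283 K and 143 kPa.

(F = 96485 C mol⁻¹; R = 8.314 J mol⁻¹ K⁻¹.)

3.01 L

Q = I·t = 43.00 A × 1640.0 s = 70520 C.
n(e⁻) = Q/F = 70520 / 96485 = 0.7309 mol.
4 electrons are transferred per O₂ molecule, so n(O₂) = 0.7309 / 4 = 0.1827 mol.
V = nRT/P = (0.1827 × 8.314 × 283) / (143 × 10³ Pa) = 0.00301 m³ = 3.01 L.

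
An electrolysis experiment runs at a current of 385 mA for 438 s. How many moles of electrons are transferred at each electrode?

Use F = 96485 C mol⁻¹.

Q = I·t = 0.3850 A × 438.00 s = 168.6 C.
n(e⁻) = Q/F = 168.6 / 96485 = 0.00175 mol.

0.00175 mol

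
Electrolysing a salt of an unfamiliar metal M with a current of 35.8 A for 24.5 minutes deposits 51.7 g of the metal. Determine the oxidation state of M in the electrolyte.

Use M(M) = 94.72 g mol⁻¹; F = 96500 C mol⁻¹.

Q = I·t = 35.80 A × 1470.0 s = 52630 C, so n(e⁻) = 52630/96500 = 0.5453 mol.
n(M) deposited = 51.7 / 94.72 = 0.5458 mol.
Electrons per atom = n(e⁻)/n(M) = 0.5453 / 0.5458 = 0.999 ≈ 1, so the ion is M⁺.

+1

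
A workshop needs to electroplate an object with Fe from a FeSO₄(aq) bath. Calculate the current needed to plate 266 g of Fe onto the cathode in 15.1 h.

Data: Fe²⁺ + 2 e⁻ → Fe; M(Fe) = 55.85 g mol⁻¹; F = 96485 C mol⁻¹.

16.9 A

n(Fe) = 266 / 55.85 = 4.763 mol.
n(e⁻) = 2 × 4.763 = 9.526 mol.
Q = n(e⁻)·F = 9.526 × 96485 = 919100 C.
I = Q/t = 919100 / 54360 s = 16.9 A.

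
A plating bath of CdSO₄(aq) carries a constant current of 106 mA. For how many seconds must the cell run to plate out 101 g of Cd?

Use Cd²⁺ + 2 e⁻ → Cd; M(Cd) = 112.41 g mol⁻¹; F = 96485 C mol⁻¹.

1.64 × 10⁶ s

n(Cd) = m/M = 101 / 112.41 = 0.8985 mol.
Each Cd atom requires 2 electrons, so n(e⁻) = 2 × 0.8985 = 1.797 mol.
Q = n(e⁻)·F = 1.797 × 96485 = 173400 C.
t = Q/I = 173400 / 0.1060 A = 1636000 s.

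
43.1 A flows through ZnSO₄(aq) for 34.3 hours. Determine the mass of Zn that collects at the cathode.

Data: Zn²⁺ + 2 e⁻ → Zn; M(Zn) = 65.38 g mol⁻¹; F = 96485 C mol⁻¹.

Q = I·t = 43.10 A × 123480 s = 5322000 C.
n(e⁻) = Q/F = 5322000 / 96485 = 55.16 mol.
Zn²⁺ + 2 e⁻ → Zn, so n(Zn) = n(e⁻)/2 = 27.58 mol.
m = n·M = 27.58 × 65.38 = 1800 g.

1800 g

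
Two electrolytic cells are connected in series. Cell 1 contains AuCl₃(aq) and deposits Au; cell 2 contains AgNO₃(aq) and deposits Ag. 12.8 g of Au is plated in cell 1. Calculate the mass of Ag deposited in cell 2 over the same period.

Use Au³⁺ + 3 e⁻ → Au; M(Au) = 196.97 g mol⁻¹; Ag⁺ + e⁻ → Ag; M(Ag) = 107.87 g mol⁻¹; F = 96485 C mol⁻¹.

21.0 g

n(Au) = 12.8 / 196.97 = 0.06498 mol.
Since Au³⁺ + 3 e⁻ → Au, n(e⁻) passed = 3 × 0.06498 = 0.1950 mol.
Cells in series carry the same charge, so the same 0.1950 mol of electrons passes through cell 2.
Ag⁺ + e⁻ → Ag, so n(Ag) = 0.1950 / 1 = 0.1950 mol.
m(Ag) = 0.1950 × 107.87 = 21.0 g.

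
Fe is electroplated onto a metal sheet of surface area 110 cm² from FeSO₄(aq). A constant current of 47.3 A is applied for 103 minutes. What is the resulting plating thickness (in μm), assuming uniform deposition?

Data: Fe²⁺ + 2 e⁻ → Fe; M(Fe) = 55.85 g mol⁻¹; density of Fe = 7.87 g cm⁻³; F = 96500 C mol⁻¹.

977 μm

Q = I·t = 47.30 × 6180.0 = 292300 C; n(e⁻) = 3.029 mol.
n(Fe) = n(e⁻)/2 = 1.515 mol, so m = 1.515 × 55.85 = 84.59 g.
Volume = m/ρ = 84.59 / 7.87 = 10.75 cm³.
Thickness = V/A = 10.75 / 110 = 0.0977 cm = 977 μm.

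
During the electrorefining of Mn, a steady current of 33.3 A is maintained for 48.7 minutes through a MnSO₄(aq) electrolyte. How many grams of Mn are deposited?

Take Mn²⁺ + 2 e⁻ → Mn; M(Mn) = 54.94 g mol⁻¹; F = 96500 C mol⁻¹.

27.7 g

Q = I·t = 33.30 A × 2922.0 s = 97300 C.
n(e⁻) = Q/F = 97300 / 96500 = 1.008 mol.
Mn²⁺ + 2 e⁻ → Mn, so n(Mn) = n(e⁻)/2 = 0.5042 mol.
m = n·M = 0.5042 × 54.94 = 27.7 g.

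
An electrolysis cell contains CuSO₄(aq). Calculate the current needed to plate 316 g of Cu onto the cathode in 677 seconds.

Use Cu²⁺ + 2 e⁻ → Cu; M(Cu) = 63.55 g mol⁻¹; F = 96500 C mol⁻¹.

1420 A

n(Cu) = 316 / 63.55 = 4.972 mol.
n(e⁻) = 2 × 4.972 = 9.945 mol.
Q = n(e⁻)·F = 9.945 × 96500 = 959700 C.
I = Q/t = 959700 / 677.00 s = 1420 A.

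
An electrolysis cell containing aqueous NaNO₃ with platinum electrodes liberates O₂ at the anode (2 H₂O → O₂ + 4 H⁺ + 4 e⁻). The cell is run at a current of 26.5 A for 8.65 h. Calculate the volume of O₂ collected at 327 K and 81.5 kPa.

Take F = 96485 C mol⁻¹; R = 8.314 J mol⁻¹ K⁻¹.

71.3 L

Q = I·t = 26.50 A × 31140 s = 825200 C.
n(e⁻) = Q/F = 825200 / 96485 = 8.553 mol.
4 electrons are transferred per O₂ molecule, so n(O₂) = 8.553 / 4 = 2.138 mol.
V = nRT/P = (2.138 × 8.314 × 327) / (81.5 × 10³ Pa) = 0.0713 m³ = 71.3 L.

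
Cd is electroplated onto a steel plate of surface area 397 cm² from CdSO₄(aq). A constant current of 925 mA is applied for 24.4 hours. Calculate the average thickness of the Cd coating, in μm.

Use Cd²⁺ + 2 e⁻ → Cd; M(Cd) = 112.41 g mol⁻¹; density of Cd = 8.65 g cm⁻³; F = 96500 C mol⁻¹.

Q = I·t = 0.9250 × 87840 = 81250 C; n(e⁻) = 0.8420 mol.
n(Cd) = n(e⁻)/2 = 0.4210 mol, so m = 0.4210 × 112.41 = 47.32 g.
Volume = m/ρ = 47.32 / 8.65 = 5.471 cm³.
Thickness = V/A = 5.471 / 397 = 0.0138 cm = 138 μm.

138 μm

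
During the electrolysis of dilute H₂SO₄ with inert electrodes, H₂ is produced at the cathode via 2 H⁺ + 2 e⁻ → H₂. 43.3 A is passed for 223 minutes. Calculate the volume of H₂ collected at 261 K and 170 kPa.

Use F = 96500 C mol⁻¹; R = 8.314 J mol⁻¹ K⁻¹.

38.3 L

Q = I·t = 43.30 A × 13380 s = 579400 C.
n(e⁻) = Q/F = 579400 / 96500 = 6.004 mol.
2 electrons are transferred per H₂ molecule, so n(H₂) = 6.004 / 2 = 3.002 mol.
V = nRT/P = (3.002 × 8.314 × 261) / (170 × 10³ Pa) = 0.0383 m³ = 38.3 L.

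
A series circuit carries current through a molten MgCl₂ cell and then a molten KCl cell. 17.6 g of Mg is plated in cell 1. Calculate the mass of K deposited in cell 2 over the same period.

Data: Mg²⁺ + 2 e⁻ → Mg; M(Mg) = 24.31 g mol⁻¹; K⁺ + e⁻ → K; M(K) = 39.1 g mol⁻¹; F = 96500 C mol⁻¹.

n(Mg) = 17.6 / 24.31 = 0.7240 mol.
Since Mg²⁺ + 2 e⁻ → Mg, n(e⁻) passed = 2 × 0.7240 = 1.448 mol.
Cells in series carry the same charge, so the same 1.448 mol of electrons passes through cell 2.
K⁺ + e⁻ → K, so n(K) = 1.448 / 1 = 1.448 mol.
m(K) = 1.448 × 39.1 = 56.6 g.

56.6 g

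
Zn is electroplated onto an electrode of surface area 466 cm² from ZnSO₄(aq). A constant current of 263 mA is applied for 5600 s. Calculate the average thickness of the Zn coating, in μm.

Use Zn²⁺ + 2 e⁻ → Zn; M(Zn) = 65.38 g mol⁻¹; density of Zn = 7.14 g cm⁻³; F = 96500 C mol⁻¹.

1.50 μm

Q = I·t = 0.2630 × 5600.0 = 1473 C; n(e⁻) = 0.01526 mol.
n(Zn) = n(e⁻)/2 = 0.007631 mol, so m = 0.007631 × 65.38 = 0.4989 g.
Volume = m/ρ = 0.4989 / 7.14 = 0.06988 cm³.
Thickness = V/A = 0.06988 / 466 = 1.50 × 10⁻⁴ cm = 1.50 μm.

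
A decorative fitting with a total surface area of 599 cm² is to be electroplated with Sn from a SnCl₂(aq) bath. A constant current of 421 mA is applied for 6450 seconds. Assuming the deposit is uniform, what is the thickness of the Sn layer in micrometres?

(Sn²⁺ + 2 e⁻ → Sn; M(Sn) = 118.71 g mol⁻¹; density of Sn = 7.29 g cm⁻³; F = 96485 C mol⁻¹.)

Q = I·t = 0.4210 × 6450.0 = 2715 C; n(e⁻) = 0.02814 mol.
n(Sn) = n(e⁻)/2 = 0.01407 mol, so m = 0.01407 × 118.71 = 1.670 g.
Volume = m/ρ = 1.670 / 7.29 = 0.2291 cm³.
Thickness = V/A = 0.2291 / 599 = 3.83 × 10⁻⁴ cm = 3.83 μm.

3.83 μm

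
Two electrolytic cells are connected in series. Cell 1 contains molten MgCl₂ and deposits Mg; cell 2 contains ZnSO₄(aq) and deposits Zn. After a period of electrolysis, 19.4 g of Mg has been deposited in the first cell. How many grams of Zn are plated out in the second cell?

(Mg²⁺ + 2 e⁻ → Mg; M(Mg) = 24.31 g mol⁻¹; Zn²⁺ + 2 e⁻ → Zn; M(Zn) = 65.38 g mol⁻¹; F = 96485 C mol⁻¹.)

n(Mg) = 19.4 / 24.31 = 0.7980 mol.
Since Mg²⁺ + 2 e⁻ → Mg, n(e⁻) passed = 2 × 0.7980 = 1.596 mol.
Cells in series carry the same charge, so the same 1.596 mol of electrons passes through cell 2.
Zn²⁺ + 2 e⁻ → Zn, so n(Zn) = 1.596 / 2 = 0.7980 mol.
m(Zn) = 0.7980 × 65.38 = 52.2 g.

52.2 g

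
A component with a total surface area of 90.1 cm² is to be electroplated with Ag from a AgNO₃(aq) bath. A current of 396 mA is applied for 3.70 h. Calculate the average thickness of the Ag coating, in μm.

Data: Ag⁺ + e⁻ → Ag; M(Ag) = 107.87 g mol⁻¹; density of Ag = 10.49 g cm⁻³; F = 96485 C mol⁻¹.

62.4 μm

Q = I·t = 0.3960 × 13320 = 5275 C; n(e⁻) = 0.05467 mol.
n(Ag) = n(e⁻)/1 = 0.05467 mol, so m = 0.05467 × 107.87 = 5.897 g.
Volume = m/ρ = 5.897 / 10.49 = 0.5622 cm³.
Thickness = V/A = 0.5622 / 90.1 = 0.00624 cm = 62.4 μm.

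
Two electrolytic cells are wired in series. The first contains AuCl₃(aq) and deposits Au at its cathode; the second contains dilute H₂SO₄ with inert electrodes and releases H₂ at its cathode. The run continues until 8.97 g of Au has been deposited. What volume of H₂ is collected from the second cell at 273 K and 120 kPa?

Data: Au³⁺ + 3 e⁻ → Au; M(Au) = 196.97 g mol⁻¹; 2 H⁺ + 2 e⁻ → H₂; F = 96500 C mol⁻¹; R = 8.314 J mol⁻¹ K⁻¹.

1.29 L

n(Au) = 8.97 / 196.97 = 0.04554 mol, so n(e⁻) = 3 × 0.04554 = 0.1366 mol.
The cells are in series, so the same 0.1366 mol of electrons passes through the second cell.
2 H⁺ + 2 e⁻ → H₂ — 2 mol e⁻ per mol H₂, so n(H₂) = 0.1366/2 = 0.06831 mol.
V = nRT/P = (0.06831 × 8.314 × 273) / (120 × 10³) = 0.00129 m³ = 1.29 L.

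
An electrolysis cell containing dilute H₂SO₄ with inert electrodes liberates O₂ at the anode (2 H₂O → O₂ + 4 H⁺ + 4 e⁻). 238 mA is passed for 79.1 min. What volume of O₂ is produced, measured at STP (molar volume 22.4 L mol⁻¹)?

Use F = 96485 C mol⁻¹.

Q = I·t = 0.2380 A × 4746.0 s = 1130 C.
n(e⁻) = Q/F = 1130 / 96485 = 0.01171 mol.
4 electrons are transferred per O₂ molecule, so n(O₂) = 0.01171 / 4 = 0.002927 mol.
V = n × V_m = 0.002927 × 22.4 = 0.0656 L.

0.0656 L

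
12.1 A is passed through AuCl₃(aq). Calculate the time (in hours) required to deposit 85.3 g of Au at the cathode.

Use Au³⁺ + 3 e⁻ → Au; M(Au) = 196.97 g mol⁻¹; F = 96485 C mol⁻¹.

2.88 h

n(Au) = m/M = 85.3 / 196.97 = 0.4331 mol.
Each Au atom requires 3 electrons, so n(e⁻) = 3 × 0.4331 = 1.299 mol.
Q = n(e⁻)·F = 1.299 × 96485 = 125400 C.
t = Q/I = 125400 / 12.10 A = 10360 s = 2.88 h.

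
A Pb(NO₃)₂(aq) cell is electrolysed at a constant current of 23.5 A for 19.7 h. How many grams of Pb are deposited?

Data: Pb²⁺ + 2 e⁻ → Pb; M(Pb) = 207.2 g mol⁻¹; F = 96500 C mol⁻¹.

1790 g

Q = I·t = 23.50 A × 70920 s = 1667000 C.
n(e⁻) = Q/F = 1667000 / 96500 = 17.27 mol.
Pb²⁺ + 2 e⁻ → Pb, so n(Pb) = n(e⁻)/2 = 8.635 mol.
m = n·M = 8.635 × 207.2 = 1790 g.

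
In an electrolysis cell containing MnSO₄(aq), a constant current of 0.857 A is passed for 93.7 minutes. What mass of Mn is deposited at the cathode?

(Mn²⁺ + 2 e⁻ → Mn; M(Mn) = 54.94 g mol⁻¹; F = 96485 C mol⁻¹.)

Q = I·t = 0.8570 A × 5622.0 s = 4818 C.
n(e⁻) = Q/F = 4818 / 96485 = 0.04994 mol.
Mn²⁺ + 2 e⁻ → Mn, so n(Mn) = n(e⁻)/2 = 0.02497 mol.
m = n·M = 0.02497 × 54.94 = 1.37 g.

1.37 g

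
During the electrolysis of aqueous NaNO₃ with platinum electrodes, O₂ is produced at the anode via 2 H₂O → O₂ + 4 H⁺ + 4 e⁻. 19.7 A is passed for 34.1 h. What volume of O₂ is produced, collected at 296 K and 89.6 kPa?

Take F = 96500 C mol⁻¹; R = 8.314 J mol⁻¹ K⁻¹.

172 L

Q = I·t = 19.70 A × 122760 s = 2418000 C.
n(e⁻) = Q/F = 2418000 / 96500 = 25.06 mol.
4 electrons are transferred per O₂ molecule, so n(O₂) = 25.06 / 4 = 6.265 mol.
V = nRT/P = (6.265 × 8.314 × 296) / (89.6 × 10³ Pa) = 0.172 m³ = 172 L.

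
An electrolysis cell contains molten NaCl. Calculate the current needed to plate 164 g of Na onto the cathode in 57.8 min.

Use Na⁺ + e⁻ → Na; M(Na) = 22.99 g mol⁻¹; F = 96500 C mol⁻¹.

n(Na) = 164 / 22.99 = 7.134 mol.
n(e⁻) = 1 × 7.134 = 7.134 mol.
Q = n(e⁻)·F = 7.134 × 96500 = 688400 C.
I = Q/t = 688400 / 3468.0 s = 198 A.

198 A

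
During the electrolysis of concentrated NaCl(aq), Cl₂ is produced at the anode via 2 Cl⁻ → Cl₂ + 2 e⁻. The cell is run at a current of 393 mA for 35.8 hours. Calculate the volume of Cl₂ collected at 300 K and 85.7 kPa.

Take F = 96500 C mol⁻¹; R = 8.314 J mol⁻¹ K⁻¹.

7.64 L

Q = I·t = 0.3930 A × 128880 s = 50650 C.
n(e⁻) = Q/F = 50650 / 96500 = 0.5249 mol.
2 electrons are transferred per Cl₂ molecule, so n(Cl₂) = 0.5249 / 2 = 0.2624 mol.
V = nRT/P = (0.2624 × 8.314 × 300) / (85.7 × 10³ Pa) = 0.00764 m³ = 7.64 L.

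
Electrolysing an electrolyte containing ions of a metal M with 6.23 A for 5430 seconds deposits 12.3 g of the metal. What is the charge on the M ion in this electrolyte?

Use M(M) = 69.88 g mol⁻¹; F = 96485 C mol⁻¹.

Q = I·t = 6.230 A × 5430.0 s = 33830 C, so n(e⁻) = 33830/96485 = 0.3506 mol.
n(M) deposited = 12.3 / 69.88 = 0.1760 mol.
Electrons per atom = n(e⁻)/n(M) = 0.3506 / 0.1760 = 1.99 ≈ 2, so the ion is M²⁺.

+2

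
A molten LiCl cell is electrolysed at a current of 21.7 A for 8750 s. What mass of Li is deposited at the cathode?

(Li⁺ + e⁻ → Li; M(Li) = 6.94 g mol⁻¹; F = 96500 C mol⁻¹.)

Q = I·t = 21.70 A × 8750.0 s = 189900 C.
n(e⁻) = Q/F = 189900 / 96500 = 1.968 mol.
Li⁺ + e⁻ → Li, so n(Li) = n(e⁻)/1 = 1.968 mol.
m = n·M = 1.968 × 6.94 = 13.7 g.

13.7 g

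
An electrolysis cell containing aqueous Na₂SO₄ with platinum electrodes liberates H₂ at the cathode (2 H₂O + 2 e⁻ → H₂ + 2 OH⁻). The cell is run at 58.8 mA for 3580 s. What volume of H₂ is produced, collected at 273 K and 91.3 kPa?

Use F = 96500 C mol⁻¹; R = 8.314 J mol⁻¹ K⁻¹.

Q = I·t = 0.05880 A × 3580.0 s = 210.5 C.
n(e⁻) = Q/F = 210.5 / 96500 = 0.002181 mol.
2 electrons are transferred per H₂ molecule, so n(H₂) = 0.002181 / 2 = 0.001091 mol.
V = nRT/P = (0.001091 × 8.314 × 273) / (91.3 × 10³ Pa) = 2.71 × 10⁻⁵ m³ = 0.0271 L.

0.0271 L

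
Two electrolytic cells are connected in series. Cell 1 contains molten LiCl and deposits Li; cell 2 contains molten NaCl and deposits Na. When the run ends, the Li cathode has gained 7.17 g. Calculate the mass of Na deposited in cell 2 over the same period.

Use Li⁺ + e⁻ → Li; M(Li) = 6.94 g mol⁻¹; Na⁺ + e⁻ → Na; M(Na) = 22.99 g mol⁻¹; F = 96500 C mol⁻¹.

23.8 g

n(Li) = 7.17 / 6.94 = 1.033 mol.
Since Li⁺ + e⁻ → Li, n(e⁻) passed = 1 × 1.033 = 1.033 mol.
Cells in series carry the same charge, so the same 1.033 mol of electrons passes through cell 2.
Na⁺ + e⁻ → Na, so n(Na) = 1.033 / 1 = 1.033 mol.
m(Na) = 1.033 × 22.99 = 23.8 g.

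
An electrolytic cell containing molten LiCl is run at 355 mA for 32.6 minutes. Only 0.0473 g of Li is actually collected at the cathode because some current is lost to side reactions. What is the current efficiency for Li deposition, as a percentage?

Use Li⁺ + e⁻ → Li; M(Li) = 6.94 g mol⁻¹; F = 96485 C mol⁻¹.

94.7 %

Q = I·t = 0.3550 × 1956.0 = 694.4 C; n(e⁻) = 694.4/96485 = 0.007197 mol.
Theoretical n(Li) = n(e⁻)/1 = 0.007197 mol, i.e. m_theo = 0.007197 × 6.94 = 0.04995 g.
Efficiency = m_actual / m_theo = 0.0473 / 0.04995 = 94.7 %.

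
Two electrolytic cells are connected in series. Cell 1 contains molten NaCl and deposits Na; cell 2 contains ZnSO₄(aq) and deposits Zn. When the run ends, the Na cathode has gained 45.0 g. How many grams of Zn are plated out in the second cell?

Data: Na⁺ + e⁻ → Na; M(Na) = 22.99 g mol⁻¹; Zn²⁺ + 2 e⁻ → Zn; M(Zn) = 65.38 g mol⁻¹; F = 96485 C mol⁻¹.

64.0 g

n(Na) = 45.0 / 22.99 = 1.957 mol.
Since Na⁺ + e⁻ → Na, n(e⁻) passed = 1 × 1.957 = 1.957 mol.
Cells in series carry the same charge, so the same 1.957 mol of electrons passes through cell 2.
Zn²⁺ + 2 e⁻ → Zn, so n(Zn) = 1.957 / 2 = 0.9787 mol.
m(Zn) = 0.9787 × 65.38 = 64.0 g.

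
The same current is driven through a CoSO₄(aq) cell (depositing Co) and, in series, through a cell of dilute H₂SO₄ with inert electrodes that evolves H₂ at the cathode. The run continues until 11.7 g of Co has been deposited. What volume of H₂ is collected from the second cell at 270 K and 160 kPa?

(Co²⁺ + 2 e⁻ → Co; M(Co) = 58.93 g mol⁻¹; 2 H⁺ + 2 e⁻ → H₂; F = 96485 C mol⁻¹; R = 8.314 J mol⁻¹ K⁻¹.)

n(Co) = 11.7 / 58.93 = 0.1985 mol, so n(e⁻) = 2 × 0.1985 = 0.3971 mol.
The cells are in series, so the same 0.3971 mol of electrons passes through the second cell.
2 H⁺ + 2 e⁻ → H₂ — 2 mol e⁻ per mol H₂, so n(H₂) = 0.3971/2 = 0.1985 mol.
V = nRT/P = (0.1985 × 8.314 × 270) / (160 × 10³) = 0.00279 m³ = 2.79 L.

2.79 L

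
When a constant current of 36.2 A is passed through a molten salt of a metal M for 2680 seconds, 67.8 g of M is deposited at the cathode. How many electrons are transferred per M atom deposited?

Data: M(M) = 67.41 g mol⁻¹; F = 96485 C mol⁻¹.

1

Q = I·t = 36.20 A × 2680.0 s = 97020 C, so n(e⁻) = 97020/96485 = 1.006 mol.
n(M) deposited = 67.8 / 67.41 = 1.006 mol.
Electrons per atom = n(e⁻)/n(M) = 1.006 / 1.006 = 1.00 ≈ 1, so the ion is M⁺.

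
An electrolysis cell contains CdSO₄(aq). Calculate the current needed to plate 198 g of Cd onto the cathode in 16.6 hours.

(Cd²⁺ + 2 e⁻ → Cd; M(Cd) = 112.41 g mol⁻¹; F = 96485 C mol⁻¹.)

5.69 A

n(Cd) = 198 / 112.41 = 1.761 mol.
n(e⁻) = 2 × 1.761 = 3.523 mol.
Q = n(e⁻)·F = 3.523 × 96485 = 339900 C.
I = Q/t = 339900 / 59760 s = 5.69 A.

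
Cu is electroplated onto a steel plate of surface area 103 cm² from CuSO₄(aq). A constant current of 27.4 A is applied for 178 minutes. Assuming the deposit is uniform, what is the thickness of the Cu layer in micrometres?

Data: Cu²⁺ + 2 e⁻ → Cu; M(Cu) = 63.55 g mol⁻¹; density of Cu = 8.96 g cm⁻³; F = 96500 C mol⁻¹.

1040 μm

Q = I·t = 27.40 × 10680 = 292600 C; n(e⁻) = 3.032 mol.
n(Cu) = n(e⁻)/2 = 1.516 mol, so m = 1.516 × 63.55 = 96.36 g.
Volume = m/ρ = 96.36 / 8.96 = 10.75 cm³.
Thickness = V/A = 10.75 / 103 = 0.104 cm = 1040 μm.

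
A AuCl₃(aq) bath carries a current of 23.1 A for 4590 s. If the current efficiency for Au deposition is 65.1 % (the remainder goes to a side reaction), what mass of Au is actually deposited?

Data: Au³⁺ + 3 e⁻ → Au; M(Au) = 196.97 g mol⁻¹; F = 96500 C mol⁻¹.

47.0 g

Q = I·t = 23.10 × 4590.0 = 106000 C.
n(e⁻) = 106000/96500 = 1.099 mol; theoretically n(Au) = 1.099/3 = 0.3662 mol, m_theo = 72.14 g.
At 65.1 % efficiency, m_actual = 0.651 × 72.14 = 47.0 g.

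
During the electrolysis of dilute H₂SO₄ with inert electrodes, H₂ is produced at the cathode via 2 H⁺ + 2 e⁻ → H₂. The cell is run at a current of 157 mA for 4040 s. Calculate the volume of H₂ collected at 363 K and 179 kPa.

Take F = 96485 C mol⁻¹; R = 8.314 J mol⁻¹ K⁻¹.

Q = I·t = 0.1570 A × 4040.0 s = 634.3 C.
n(e⁻) = Q/F = 634.3 / 96485 = 0.006574 mol.
2 electrons are transferred per H₂ molecule, so n(H₂) = 0.006574 / 2 = 0.003287 mol.
V = nRT/P = (0.003287 × 8.314 × 363) / (179 × 10³ Pa) = 5.54 × 10⁻⁵ m³ = 0.0554 L.

0.0554 L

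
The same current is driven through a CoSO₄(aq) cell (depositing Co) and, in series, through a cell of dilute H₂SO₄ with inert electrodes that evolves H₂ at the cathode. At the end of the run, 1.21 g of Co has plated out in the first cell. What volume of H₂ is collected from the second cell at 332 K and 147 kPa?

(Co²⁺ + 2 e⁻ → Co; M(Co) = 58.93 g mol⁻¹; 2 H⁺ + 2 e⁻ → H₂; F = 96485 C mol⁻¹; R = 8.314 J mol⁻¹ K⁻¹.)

n(Co) = 1.21 / 58.93 = 0.02053 mol, so n(e⁻) = 2 × 0.02053 = 0.04107 mol.
The cells are in series, so the same 0.04107 mol of electrons passes through the second cell.
2 H⁺ + 2 e⁻ → H₂ — 2 mol e⁻ per mol H₂, so n(H₂) = 0.04107/2 = 0.02053 mol.
V = nRT/P = (0.02053 × 8.314 × 332) / (147 × 10³) = 3.86 × 10⁻⁴ m³ = 0.386 L.

0.386 L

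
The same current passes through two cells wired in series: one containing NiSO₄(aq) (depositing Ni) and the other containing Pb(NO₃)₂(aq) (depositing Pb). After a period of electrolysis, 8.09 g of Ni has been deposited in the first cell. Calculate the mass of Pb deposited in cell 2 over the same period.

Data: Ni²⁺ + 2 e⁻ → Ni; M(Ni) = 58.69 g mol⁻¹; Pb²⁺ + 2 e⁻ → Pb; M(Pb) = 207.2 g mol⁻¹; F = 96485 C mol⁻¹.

n(Ni) = 8.09 / 58.69 = 0.1378 mol.
Since Ni²⁺ + 2 e⁻ → Ni, n(e⁻) passed = 2 × 0.1378 = 0.2757 mol.
Cells in series carry the same charge, so the same 0.2757 mol of electrons passes through cell 2.
Pb²⁺ + 2 e⁻ → Pb, so n(Pb) = 0.2757 / 2 = 0.1378 mol.
m(Pb) = 0.1378 × 207.2 = 28.6 g.

28.6 g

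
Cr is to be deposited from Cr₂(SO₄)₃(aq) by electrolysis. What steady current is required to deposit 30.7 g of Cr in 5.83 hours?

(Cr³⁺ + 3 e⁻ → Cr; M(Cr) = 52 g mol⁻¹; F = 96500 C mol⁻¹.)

n(Cr) = 30.7 / 52 = 0.5904 mol.
n(e⁻) = 3 × 0.5904 = 1.771 mol.
Q = n(e⁻)·F = 1.771 × 96500 = 170900 C.
I = Q/t = 170900 / 20988 s = 8.14 A.

8.14 A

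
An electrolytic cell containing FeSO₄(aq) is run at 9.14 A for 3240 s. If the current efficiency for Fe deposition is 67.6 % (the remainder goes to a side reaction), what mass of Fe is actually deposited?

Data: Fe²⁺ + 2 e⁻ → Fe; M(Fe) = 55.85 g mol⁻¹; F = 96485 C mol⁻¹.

5.79 g

Q = I·t = 9.140 × 3240.0 = 29610 C.
n(e⁻) = 29610/96485 = 0.3069 mol; theoretically n(Fe) = 0.3069/2 = 0.1535 mol, m_theo = 8.571 g.
At 67.6 % efficiency, m_actual = 0.676 × 8.571 = 5.79 g.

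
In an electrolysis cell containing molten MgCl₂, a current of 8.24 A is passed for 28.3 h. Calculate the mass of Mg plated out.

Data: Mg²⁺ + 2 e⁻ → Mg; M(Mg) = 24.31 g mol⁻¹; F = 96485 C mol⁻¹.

Q = I·t = 8.240 A × 101880 s = 839500 C.
n(e⁻) = Q/F = 839500 / 96485 = 8.701 mol.
Mg²⁺ + 2 e⁻ → Mg, so n(Mg) = n(e⁻)/2 = 4.350 mol.
m = n·M = 4.350 × 24.31 = 106 g.

106 g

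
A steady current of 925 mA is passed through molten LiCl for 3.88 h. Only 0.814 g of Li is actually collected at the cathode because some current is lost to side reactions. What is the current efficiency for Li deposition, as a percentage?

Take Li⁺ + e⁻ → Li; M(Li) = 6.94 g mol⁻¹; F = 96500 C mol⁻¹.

Q = I·t = 0.9250 × 13968 = 12920 C; n(e⁻) = 12920/96500 = 0.1339 mol.
Theoretical n(Li) = n(e⁻)/1 = 0.1339 mol, i.e. m_theo = 0.1339 × 6.94 = 0.9292 g.
Efficiency = m_actual / m_theo = 0.814 / 0.9292 = 87.6 %.

87.6 %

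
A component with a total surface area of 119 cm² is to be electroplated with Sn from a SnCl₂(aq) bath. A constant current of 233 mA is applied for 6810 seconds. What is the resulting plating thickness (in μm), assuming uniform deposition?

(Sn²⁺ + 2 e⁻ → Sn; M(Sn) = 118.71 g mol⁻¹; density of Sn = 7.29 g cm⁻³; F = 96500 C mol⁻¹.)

Q = I·t = 0.2330 × 6810.0 = 1587 C; n(e⁻) = 0.01644 mol.
n(Sn) = n(e⁻)/2 = 0.008221 mol, so m = 0.008221 × 118.71 = 0.9760 g.
Volume = m/ρ = 0.9760 / 7.29 = 0.1339 cm³.
Thickness = V/A = 0.1339 / 119 = 0.00113 cm = 11.3 μm.

11.3 μm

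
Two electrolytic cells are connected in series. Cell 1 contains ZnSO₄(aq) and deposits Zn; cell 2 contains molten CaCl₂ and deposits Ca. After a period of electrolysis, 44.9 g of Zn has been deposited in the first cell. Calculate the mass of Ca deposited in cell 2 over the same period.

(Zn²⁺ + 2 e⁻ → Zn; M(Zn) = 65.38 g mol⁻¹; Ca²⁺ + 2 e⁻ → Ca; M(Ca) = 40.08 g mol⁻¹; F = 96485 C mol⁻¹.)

n(Zn) = 44.9 / 65.38 = 0.6868 mol.
Since Zn²⁺ + 2 e⁻ → Zn, n(e⁻) passed = 2 × 0.6868 = 1.374 mol.
Cells in series carry the same charge, so the same 1.374 mol of electrons passes through cell 2.
Ca²⁺ + 2 e⁻ → Ca, so n(Ca) = 1.374 / 2 = 0.6868 mol.
m(Ca) = 0.6868 × 40.08 = 27.5 g.

27.5 g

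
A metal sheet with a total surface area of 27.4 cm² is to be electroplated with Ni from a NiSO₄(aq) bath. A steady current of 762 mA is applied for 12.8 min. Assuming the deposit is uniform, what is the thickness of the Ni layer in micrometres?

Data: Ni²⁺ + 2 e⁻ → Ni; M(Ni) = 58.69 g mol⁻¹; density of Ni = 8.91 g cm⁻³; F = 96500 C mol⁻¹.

7.29 μm

Q = I·t = 0.7620 × 768.00 = 585.2 C; n(e⁻) = 0.006064 mol.
n(Ni) = n(e⁻)/2 = 0.003032 mol, so m = 0.003032 × 58.69 = 0.1780 g.
Volume = m/ρ = 0.1780 / 8.91 = 0.01997 cm³.
Thickness = V/A = 0.01997 / 27.4 = 7.29 × 10⁻⁴ cm = 7.29 μm.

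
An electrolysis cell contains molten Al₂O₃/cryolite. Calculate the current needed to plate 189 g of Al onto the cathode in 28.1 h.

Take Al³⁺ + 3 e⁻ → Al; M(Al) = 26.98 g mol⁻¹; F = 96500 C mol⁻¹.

20.0 A

n(Al) = 189 / 26.98 = 7.005 mol.
n(e⁻) = 3 × 7.005 = 21.02 mol.
Q = n(e⁻)·F = 21.02 × 96500 = 2028000 C.
I = Q/t = 2028000 / 101160 s = 20.0 A.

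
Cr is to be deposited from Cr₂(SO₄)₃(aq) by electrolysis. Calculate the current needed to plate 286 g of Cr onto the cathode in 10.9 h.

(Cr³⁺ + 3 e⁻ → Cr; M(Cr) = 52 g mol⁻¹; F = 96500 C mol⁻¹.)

n(Cr) = 286 / 52 = 5.500 mol.
n(e⁻) = 3 × 5.500 = 16.50 mol.
Q = n(e⁻)·F = 16.50 × 96500 = 1592000 C.
I = Q/t = 1592000 / 39240 s = 40.6 A.

40.6 A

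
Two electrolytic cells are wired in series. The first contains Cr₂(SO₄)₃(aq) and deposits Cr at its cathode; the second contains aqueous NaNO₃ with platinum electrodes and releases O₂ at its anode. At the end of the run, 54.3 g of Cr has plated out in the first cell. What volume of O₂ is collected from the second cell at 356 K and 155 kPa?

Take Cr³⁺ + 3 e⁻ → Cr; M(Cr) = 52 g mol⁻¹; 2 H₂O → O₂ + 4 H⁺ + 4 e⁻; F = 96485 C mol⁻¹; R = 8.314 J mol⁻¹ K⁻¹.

15.0 L

n(Cr) = 54.3 / 52 = 1.044 mol, so n(e⁻) = 3 × 1.044 = 3.133 mol.
The cells are in series, so the same 3.133 mol of electrons passes through the second cell.
2 H₂O → O₂ + 4 H⁺ + 4 e⁻ — 4 mol e⁻ per mol O₂, so n(O₂) = 3.133/4 = 0.7832 mol.
V = nRT/P = (0.7832 × 8.314 × 356) / (155 × 10³) = 0.0150 m³ = 15.0 L.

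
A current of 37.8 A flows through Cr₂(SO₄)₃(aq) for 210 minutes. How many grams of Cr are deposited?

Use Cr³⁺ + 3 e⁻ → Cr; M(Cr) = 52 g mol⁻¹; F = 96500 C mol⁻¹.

Q = I·t = 37.80 A × 12600 s = 476300 C.
n(e⁻) = Q/F = 476300 / 96500 = 4.936 mol.
Cr³⁺ + 3 e⁻ → Cr, so n(Cr) = n(e⁻)/3 = 1.645 mol.
m = n·M = 1.645 × 52 = 85.5 g.

85.5 g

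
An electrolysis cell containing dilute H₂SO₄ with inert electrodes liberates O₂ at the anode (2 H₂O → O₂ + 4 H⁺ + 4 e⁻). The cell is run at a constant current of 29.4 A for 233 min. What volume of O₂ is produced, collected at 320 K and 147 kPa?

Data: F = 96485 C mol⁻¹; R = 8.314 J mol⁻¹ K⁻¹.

Q = I·t = 29.40 A × 13980 s = 411000 C.
n(e⁻) = Q/F = 411000 / 96485 = 4.260 mol.
4 electrons are transferred per O₂ molecule, so n(O₂) = 4.260 / 4 = 1.065 mol.
V = nRT/P = (1.065 × 8.314 × 320) / (147 × 10³ Pa) = 0.0193 m³ = 19.3 L.

19.3 L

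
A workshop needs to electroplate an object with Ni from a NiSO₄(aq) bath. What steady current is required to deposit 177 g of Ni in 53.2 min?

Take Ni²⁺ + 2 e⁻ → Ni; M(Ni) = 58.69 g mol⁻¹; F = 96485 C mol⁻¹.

182 A

n(Ni) = 177 / 58.69 = 3.016 mol.
n(e⁻) = 2 × 3.016 = 6.032 mol.
Q = n(e⁻)·F = 6.032 × 96485 = 582000 C.
I = Q/t = 582000 / 3192.0 s = 182 A.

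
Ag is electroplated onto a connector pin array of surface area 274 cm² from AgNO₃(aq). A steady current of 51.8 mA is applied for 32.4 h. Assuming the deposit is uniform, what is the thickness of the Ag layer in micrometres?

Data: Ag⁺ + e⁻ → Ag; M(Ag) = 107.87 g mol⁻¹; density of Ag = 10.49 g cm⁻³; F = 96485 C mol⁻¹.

Q = I·t = 0.05180 × 116640 = 6042 C; n(e⁻) = 0.06262 mol.
n(Ag) = n(e⁻)/1 = 0.06262 mol, so m = 0.06262 × 107.87 = 6.755 g.
Volume = m/ρ = 6.755 / 10.49 = 0.6439 cm³.
Thickness = V/A = 0.6439 / 274 = 0.00235 cm = 23.5 μm.

23.5 μm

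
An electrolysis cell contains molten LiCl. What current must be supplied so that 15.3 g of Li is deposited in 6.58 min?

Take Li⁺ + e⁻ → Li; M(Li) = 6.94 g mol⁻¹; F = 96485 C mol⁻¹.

539 A

n(Li) = 15.3 / 6.94 = 2.205 mol.
n(e⁻) = 1 × 2.205 = 2.205 mol.
Q = n(e⁻)·F = 2.205 × 96485 = 212700 C.
I = Q/t = 212700 / 394.80 s = 539 A.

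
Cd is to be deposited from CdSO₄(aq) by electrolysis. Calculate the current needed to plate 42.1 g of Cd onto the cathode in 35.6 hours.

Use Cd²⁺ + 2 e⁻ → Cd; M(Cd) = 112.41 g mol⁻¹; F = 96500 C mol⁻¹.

n(Cd) = 42.1 / 112.41 = 0.3745 mol.
n(e⁻) = 2 × 0.3745 = 0.7490 mol.
Q = n(e⁻)·F = 0.7490 × 96500 = 72280 C.
I = Q/t = 72280 / 128160 s = 0.564 A.

0.564 A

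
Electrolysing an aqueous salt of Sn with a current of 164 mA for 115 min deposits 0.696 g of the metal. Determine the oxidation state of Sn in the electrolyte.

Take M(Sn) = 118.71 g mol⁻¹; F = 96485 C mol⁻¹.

Q = I·t = 0.1640 A × 6900.0 s = 1132 C, so n(e⁻) = 1132/96485 = 0.01173 mol.
n(Sn) deposited = 0.696 / 118.71 = 0.005863 mol.
Electrons per atom = n(e⁻)/n(Sn) = 0.01173 / 0.005863 = 2.00 ≈ 2, so the ion is Sn²⁺.

+2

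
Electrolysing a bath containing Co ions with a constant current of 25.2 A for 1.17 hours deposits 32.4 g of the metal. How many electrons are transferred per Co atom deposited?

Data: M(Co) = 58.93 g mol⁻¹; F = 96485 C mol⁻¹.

2

Q = I·t = 25.20 A × 4212.0 s = 106100 C, so n(e⁻) = 106100/96485 = 1.100 mol.
n(Co) deposited = 32.4 / 58.93 = 0.5498 mol.
Electrons per atom = n(e⁻)/n(Co) = 1.100 / 0.5498 = 2.00 ≈ 2, so the ion is Co²⁺.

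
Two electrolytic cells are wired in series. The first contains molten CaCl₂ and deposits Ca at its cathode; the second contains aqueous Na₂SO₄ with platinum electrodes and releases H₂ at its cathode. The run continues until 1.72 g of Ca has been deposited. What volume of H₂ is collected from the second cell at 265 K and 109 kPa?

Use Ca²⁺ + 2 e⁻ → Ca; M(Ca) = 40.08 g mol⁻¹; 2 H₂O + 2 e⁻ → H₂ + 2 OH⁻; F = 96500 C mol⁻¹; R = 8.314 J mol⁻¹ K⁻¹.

n(Ca) = 1.72 / 40.08 = 0.04291 mol, so n(e⁻) = 2 × 0.04291 = 0.08583 mol.
The cells are in series, so the same 0.08583 mol of electrons passes through the second cell.
2 H₂O + 2 e⁻ → H₂ + 2 OH⁻ — 2 mol e⁻ per mol H₂, so n(H₂) = 0.08583/2 = 0.04291 mol.
V = nRT/P = (0.04291 × 8.314 × 265) / (109 × 10³) = 8.67 × 10⁻⁴ m³ = 0.867 L.

0.867 L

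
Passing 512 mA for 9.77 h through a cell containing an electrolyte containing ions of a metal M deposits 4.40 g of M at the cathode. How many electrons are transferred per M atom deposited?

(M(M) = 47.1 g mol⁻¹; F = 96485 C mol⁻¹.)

Q = I·t = 0.5120 A × 35172 s = 18010 C, so n(e⁻) = 18010/96485 = 0.1866 mol.
n(M) deposited = 4.40 / 47.1 = 0.09342 mol.
Electrons per atom = n(e⁻)/n(M) = 0.1866 / 0.09342 = 2.00 ≈ 2, so the ion is M²⁺.

2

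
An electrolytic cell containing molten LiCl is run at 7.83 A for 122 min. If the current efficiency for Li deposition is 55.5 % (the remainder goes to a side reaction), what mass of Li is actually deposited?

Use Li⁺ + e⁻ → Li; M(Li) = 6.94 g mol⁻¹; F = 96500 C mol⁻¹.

Q = I·t = 7.830 × 7320.0 = 57320 C.
n(e⁻) = 57320/96500 = 0.5939 mol; theoretically n(Li) = 0.5939/1 = 0.5939 mol, m_theo = 4.122 g.
At 55.5 % efficiency, m_actual = 0.555 × 4.122 = 2.29 g.

2.29 g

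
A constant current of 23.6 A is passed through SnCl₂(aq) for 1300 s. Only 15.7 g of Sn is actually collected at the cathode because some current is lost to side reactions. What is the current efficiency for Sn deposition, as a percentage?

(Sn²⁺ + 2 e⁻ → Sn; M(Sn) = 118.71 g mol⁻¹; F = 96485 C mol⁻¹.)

83.2 %

Q = I·t = 23.60 × 1300.0 = 30680 C; n(e⁻) = 30680/96485 = 0.3180 mol.
Theoretical n(Sn) = n(e⁻)/2 = 0.1590 mol, i.e. m_theo = 0.1590 × 118.71 = 18.87 g.
Efficiency = m_actual / m_theo = 15.7 / 18.87 = 83.2 %.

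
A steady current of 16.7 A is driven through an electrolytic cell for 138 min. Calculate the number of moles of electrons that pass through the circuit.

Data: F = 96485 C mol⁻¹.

Q = I·t = 16.70 A × 8280.0 s = 138300 C.
n(e⁻) = Q/F = 138300 / 96485 = 1.43 mol.

1.43 mol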